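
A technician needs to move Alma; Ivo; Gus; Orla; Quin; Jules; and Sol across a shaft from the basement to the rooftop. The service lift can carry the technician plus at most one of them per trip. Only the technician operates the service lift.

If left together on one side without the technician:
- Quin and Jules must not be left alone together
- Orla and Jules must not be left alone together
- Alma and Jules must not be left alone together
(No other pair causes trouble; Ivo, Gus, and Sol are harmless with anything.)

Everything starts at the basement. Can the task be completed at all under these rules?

No

Following every safe sequence of crossings from the start, the most of the 7 that can be at the rooftop as the service lift arrives there on crossings 1, 3, 5, 7, 9 is 1, 2, 3, 4, 5 respectively; the best ever achieved is 5 of 7.
From crossing 11 on, no configuration arises that was not already reachable earlier: only 72 distinct safe configurations (who is on which side, and where the service lift is) can ever be reached, none of them has everyone across, and every continuation just revisits them. So no valid plan exists.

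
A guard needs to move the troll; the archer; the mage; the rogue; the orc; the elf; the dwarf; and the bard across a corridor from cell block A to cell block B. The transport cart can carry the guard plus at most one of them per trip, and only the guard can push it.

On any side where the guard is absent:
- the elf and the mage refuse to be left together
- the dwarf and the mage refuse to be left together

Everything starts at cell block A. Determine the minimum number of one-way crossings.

Counting alone: the guard can take at most 1 across per trip to cell block B, so moving all 8 needs at least 8 loaded trips out, with a return between consecutive ones — at least 15 crossings.
The safety rule pushes this higher. Following every safe sequence of crossings, the most of the 8 that can be at cell block B as the transport cart arrives there on crossing 15 is 7 — never all 8.
So no plan with fewer than 17 crossings exists, and this one achieves 17:
1. Guard goes to cell block B with the mage.  [cell block A: the archer, the bard, the dwarf, the elf, the orc, the rogue, the troll | cell block B: the mage]
2. Guard goes back to cell block A alone.  [cell block A: the archer, the bard, the dwarf, the elf, the orc, the rogue, the troll | cell block B: the mage]
3. Guard goes to cell block B with the troll.  [cell block A: the archer, the bard, the dwarf, the elf, the orc, the rogue | cell block B: the mage, the troll]
4. Guard goes back to cell block A alone.  [cell block A: the archer, the bard, the dwarf, the elf, the orc, the rogue | cell block B: the mage, the troll]
5. Guard goes to cell block B with the archer.  [cell block A: the bard, the dwarf, the elf, the orc, the rogue | cell block B: the archer, the mage, the troll]
6. Guard goes back to cell block A alone.  [cell block A: the bard, the dwarf, the elf, the orc, the rogue | cell block B: the archer, the mage, the troll]
7. Guard goes to cell block B with the rogue.  [cell block A: the bard, the dwarf, the elf, the orc | cell block B: the archer, the mage, the rogue, the troll]
8. Guard goes back to cell block A alone.  [cell block A: the bard, the dwarf, the elf, the orc | cell block B: the archer, the mage, the rogue, the troll]
9. Guard goes to cell block B with the orc.  [cell block A: the bard, the dwarf, the elf | cell block B: the archer, the mage, the orc, the rogue, the troll]
10. Guard goes back to cell block A alone.  [cell block A: the bard, the dwarf, the elf | cell block B: the archer, the mage, the orc, the rogue, the troll]
11. Guard goes to cell block B with the elf.  [cell block A: the bard, the dwarf | cell block B: the archer, the elf, the mage, the orc, the rogue, the troll]
12. Guard goes back to cell block A with the mage.  [cell block A: the bard, the dwarf, the mage | cell block B: the archer, the elf, the orc, the rogue, the troll]
13. Guard goes to cell block B with the dwarf.  [cell block A: the bard, the mage | cell block B: the archer, the dwarf, the elf, the orc, the rogue, the troll]
14. Guard goes back to cell block A alone.  [cell block A: the bard, the mage | cell block B: the archer, the dwarf, the elf, the orc, the rogue, the troll]
15. Guard goes to cell block B with the bard.  [cell block A: the mage | cell block B: the archer, the bard, the dwarf, the elf, the orc, the rogue, the troll]
16. Guard goes back to cell block A alone.  [cell block A: the mage | cell block B: the archer, the bard, the dwarf, the elf, the orc, the rogue, the troll]
17. Guard goes to cell block B with the mage.  [cell block A: — | cell block B: the archer, the bard, the dwarf, the elf, the mage, the orc, the rogue, the troll]

17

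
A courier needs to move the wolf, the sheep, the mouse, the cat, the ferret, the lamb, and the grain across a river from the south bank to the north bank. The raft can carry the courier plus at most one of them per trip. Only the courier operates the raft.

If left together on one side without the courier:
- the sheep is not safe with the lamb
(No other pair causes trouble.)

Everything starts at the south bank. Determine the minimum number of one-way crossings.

Counting alone: the courier can take at most 1 across per trip to the north bank, so moving all 7 needs at least 7 loaded trips out, with a return between consecutive ones — at least 13 crossings.
The plan below uses exactly 13 crossings, so it is optimal:
1. Courier goes to the north bank with the sheep.  [the south bank: the cat, the ferret, the grain, the lamb, the mouse, the wolf | the north bank: the sheep]
2. Courier goes back to the south bank alone.  [the south bank: the cat, the ferret, the grain, the lamb, the mouse, the wolf | the north bank: the sheep]
3. Courier goes to the north bank with the wolf.  [the south bank: the cat, the ferret, the grain, the lamb, the mouse | the north bank: the sheep, the wolf]
4. Courier goes back to the south bank alone.  [the south bank: the cat, the ferret, the grain, the lamb, the mouse | the north bank: the sheep, the wolf]
5. Courier goes to the north bank with the mouse.  [the south bank: the cat, the ferret, the grain, the lamb | the north bank: the mouse, the sheep, the wolf]
6. Courier goes back to the south bank alone.  [the south bank: the cat, the ferret, the grain, the lamb | the north bank: the mouse, the sheep, the wolf]
7. Courier goes to the north bank with the cat.  [the south bank: the ferret, the grain, the lamb | the north bank: the cat, the mouse, the sheep, the wolf]
8. Courier goes back to the south bank alone.  [the south bank: the ferret, the grain, the lamb | the north bank: the cat, the mouse, the sheep, the wolf]
9. Courier goes to the north bank with the ferret.  [the south bank: the grain, the lamb | the north bank: the cat, the ferret, the mouse, the sheep, the wolf]
10. Courier goes back to the south bank alone.  [the south bank: the grain, the lamb | the north bank: the cat, the ferret, the mouse, the sheep, the wolf]
11. Courier goes to the north bank with the grain.  [the south bank: the lamb | the north bank: the cat, the ferret, the grain, the mouse, the sheep, the wolf]
12. Courier goes back to the south bank alone.  [the south bank: the lamb | the north bank: the cat, the ferret, the grain, the mouse, the sheep, the wolf]
13. Courier goes to the north bank with the lamb.  [the south bank: — | the north bank: the cat, the ferret, the grain, the lamb, the mouse, the sheep, the wolf]

13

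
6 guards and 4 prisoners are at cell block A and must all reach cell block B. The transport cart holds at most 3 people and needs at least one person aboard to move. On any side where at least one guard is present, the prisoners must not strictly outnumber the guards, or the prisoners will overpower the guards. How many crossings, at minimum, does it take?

9

Counting alone: each trip to cell block B takes at most 3 across and each return brings at least 1 back, so after t trips out (and t−1 returns) at most 3t − (t−1) of the 10 are across; that first reaches 10 at t = 5, so at least 9 crossings are needed.
The plan below uses exactly 9 crossings, so it is optimal:
1. 2 prisoners → cell block B.  (cell block A: 6G 2P; cell block B: 0G 2P)
2. 1 prisoner ← cell block A.  (cell block A: 6G 3P; cell block B: 0G 1P)
3. 3 prisoners → cell block B.  (cell block A: 6G 0P; cell block B: 0G 4P)
4. 1 prisoner ← cell block A.  (cell block A: 6G 1P; cell block B: 0G 3P)
5. 3 guards → cell block B.  (cell block A: 3G 1P; cell block B: 3G 3P)
6. 1 prisoner ← cell block A.  (cell block A: 3G 2P; cell block B: 3G 2P)
7. 1 guard and 2 prisoners → cell block B.  (cell block A: 2G 0P; cell block B: 4G 4P)
8. 1 prisoner ← cell block A.  (cell block A: 2G 1P; cell block B: 4G 3P)
9. 2 guards and 1 prisoner → cell block B.  (cell block A: 0G 0P; cell block B: 6G 4P)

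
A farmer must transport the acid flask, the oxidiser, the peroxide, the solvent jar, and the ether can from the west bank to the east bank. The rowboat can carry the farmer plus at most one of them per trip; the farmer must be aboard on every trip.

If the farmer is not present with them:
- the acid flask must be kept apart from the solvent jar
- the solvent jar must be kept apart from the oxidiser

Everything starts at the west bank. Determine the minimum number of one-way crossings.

11

Counting alone: the farmer can take at most 1 across per trip to the east bank, so moving all 5 needs at least 5 loaded trips out, with a return between consecutive ones — at least 9 crossings.
The safety rule pushes this higher. Following every safe sequence of crossings, the most of the 5 that can be at the east bank as the rowboat arrives there on crossing 9 is 4 — never all 5.
So no plan with fewer than 11 crossings exists, and this one achieves 11:
1. Farmer goes to the east bank with the solvent jar.
2. Farmer goes back to the west bank alone.
3. Farmer goes to the east bank with the acid flask.
4. Farmer goes back to the west bank with the solvent jar.
5. Farmer goes to the east bank with the oxidiser.
6. Farmer goes back to the west bank alone.
7. Farmer goes to the east bank with the peroxide.
8. Farmer goes back to the west bank alone.
9. Farmer goes to the east bank with the ether can.
10. Farmer goes back to the west bank alone.
11. Farmer goes to the east bank with the solvent jar.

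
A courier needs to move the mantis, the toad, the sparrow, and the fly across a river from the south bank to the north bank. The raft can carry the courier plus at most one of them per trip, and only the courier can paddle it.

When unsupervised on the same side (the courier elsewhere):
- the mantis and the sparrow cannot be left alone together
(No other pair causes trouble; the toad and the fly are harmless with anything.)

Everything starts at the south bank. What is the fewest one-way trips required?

Counting alone: the courier can take at most 1 across per trip to the north bank, so moving all 4 needs at least 4 loaded trips out, with a return between consecutive ones — at least 7 crossings.
The plan below uses exactly 7 crossings, so it is optimal:
1. Courier goes to the north bank with the mantis.
2. Courier goes back to the south bank alone.
3. Courier goes to the north bank with the toad.
4. Courier goes back to the south bank alone.
5. Courier goes to the north bank with the fly.
6. Courier goes back to the south bank alone.
7. Courier goes to the north bank with the sparrow.

7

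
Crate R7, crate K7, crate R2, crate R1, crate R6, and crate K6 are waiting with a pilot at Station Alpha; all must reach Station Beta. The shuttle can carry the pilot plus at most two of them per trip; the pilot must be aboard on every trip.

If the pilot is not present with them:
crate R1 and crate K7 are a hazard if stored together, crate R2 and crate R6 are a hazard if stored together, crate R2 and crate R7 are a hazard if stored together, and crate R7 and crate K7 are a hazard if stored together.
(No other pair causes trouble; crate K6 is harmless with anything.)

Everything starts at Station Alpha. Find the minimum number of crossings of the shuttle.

7

Counting alone: the pilot can take at most 2 across per trip to Station Beta, so moving all 6 needs at least 3 loaded trips out, with a return between consecutive ones — at least 5 crossings.
The safety rule pushes this higher. Following every safe sequence of crossings, the most of the 6 that can be at Station Beta as the shuttle arrives there on crossing 5 is 5 — never all 6.
So no plan with fewer than 7 crossings exists, and this one achieves 7:
1. Pilot goes to Station Beta with crate K7 and crate R2.  [Station Alpha: crate K6, crate R1, crate R6, crate R7 | Station Beta: crate K7, crate R2]
2. Pilot goes back to Station Alpha alone.  [Station Alpha: crate K6, crate R1, crate R6, crate R7 | Station Beta: crate K7, crate R2]
3. Pilot goes to Station Beta with crate R1 and crate R7.  [Station Alpha: crate K6, crate R6 | Station Beta: crate K7, crate R1, crate R2, crate R7]
4. Pilot goes back to Station Alpha with crate K7 and crate R2.  [Station Alpha: crate K6, crate K7, crate R2, crate R6 | Station Beta: crate R1, crate R7]
5. Pilot goes to Station Beta with crate K6 and crate R6.  [Station Alpha: crate K7, crate R2 | Station Beta: crate K6, crate R1, crate R6, crate R7]
6. Pilot goes back to Station Alpha alone.  [Station Alpha: crate K7, crate R2 | Station Beta: crate K6, crate R1, crate R6, crate R7]
7. Pilot goes to Station Beta with crate K7 and crate R2.  [Station Alpha: — | Station Beta: crate K6, crate K7, crate R1, crate R2, crate R6, crate R7]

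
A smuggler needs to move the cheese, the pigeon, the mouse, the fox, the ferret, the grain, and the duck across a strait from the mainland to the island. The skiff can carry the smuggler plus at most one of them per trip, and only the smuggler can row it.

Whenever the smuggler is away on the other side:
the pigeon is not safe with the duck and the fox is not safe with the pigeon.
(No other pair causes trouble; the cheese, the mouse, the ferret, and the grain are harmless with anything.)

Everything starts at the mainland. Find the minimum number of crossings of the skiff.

Counting alone: the smuggler can take at most 1 across per trip to the island, so moving all 7 needs at least 7 loaded trips out, with a return between consecutive ones — at least 13 crossings.
The safety rule pushes this higher. Following every safe sequence of crossings, the most of the 7 that can be at the island as the skiff arrives there on crossing 13 is 6 — never all 7.
So no plan with fewer than 15 crossings exists, and this one achieves 15:
1. Smuggler goes to the island with the pigeon.
2. Smuggler goes back to the mainland alone.
3. Smuggler goes to the island with the cheese.
4. Smuggler goes back to the mainland alone.
5. Smuggler goes to the island with the mouse.
6. Smuggler goes back to the mainland alone.
7. Smuggler goes to the island with the fox.
8. Smuggler goes back to the mainland with the pigeon.
9. Smuggler goes to the island with the duck.
10. Smuggler goes back to the mainland alone.
11. Smuggler goes to the island with the ferret.
12. Smuggler goes back to the mainland alone.
13. Smuggler goes to the island with the grain.
14. Smuggler goes back to the mainland alone.
15. Smuggler goes to the island with the pigeon.

15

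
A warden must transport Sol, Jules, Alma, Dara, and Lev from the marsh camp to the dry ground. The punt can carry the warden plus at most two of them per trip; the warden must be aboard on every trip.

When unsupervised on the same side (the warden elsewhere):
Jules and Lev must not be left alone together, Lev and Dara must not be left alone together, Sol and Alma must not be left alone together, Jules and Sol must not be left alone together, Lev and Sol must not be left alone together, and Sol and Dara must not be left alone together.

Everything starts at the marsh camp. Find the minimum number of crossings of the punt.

Counting alone: the warden can take at most 2 across per trip to the dry ground, so moving all 5 needs at least 3 loaded trips out, with a return between consecutive ones — at least 5 crossings.
The safety rule pushes this higher. Following every safe sequence of crossings, the most of the 5 that can be at the dry ground as the punt arrives there on crossing 5 is 4 — never all 5.
So no plan with fewer than 7 crossings exists, and this one achieves 7:
1. Warden goes to the dry ground with Lev and Sol.
2. Warden goes back to the marsh camp with Sol.
3. Warden goes to the dry ground with Alma and Sol.
4. Warden goes back to the marsh camp with Sol.
5. Warden goes to the dry ground with Dara and Jules.
6. Warden goes back to the marsh camp with Lev.
7. Warden goes to the dry ground with Lev and Sol.

7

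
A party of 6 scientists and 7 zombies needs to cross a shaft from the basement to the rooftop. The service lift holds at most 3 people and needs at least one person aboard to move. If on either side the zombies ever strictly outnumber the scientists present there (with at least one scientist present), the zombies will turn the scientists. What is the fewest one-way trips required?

impossible

The zombies already outnumber the scientists at the basement before anyone moves, so the starting position itself is disallowed.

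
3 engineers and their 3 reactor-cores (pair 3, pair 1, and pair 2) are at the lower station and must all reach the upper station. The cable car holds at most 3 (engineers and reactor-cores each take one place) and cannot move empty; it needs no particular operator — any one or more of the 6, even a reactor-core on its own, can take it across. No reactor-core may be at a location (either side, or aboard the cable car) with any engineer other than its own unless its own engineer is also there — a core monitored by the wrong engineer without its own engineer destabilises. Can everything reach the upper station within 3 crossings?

Counting alone: each trip to the upper station takes at most 3 across and each return brings at least 1 back, so after t trips out (and t−1 returns) at most 3t − (t−1) of the 6 are across; that first reaches 6 at t = 3, so at least 5 crossings are needed.
Since 3 < 5, 3 crossings cannot be enough. (The shortest complete plan in fact takes 5:)
1. engineer 3 and reactor-core 3 cross → the upper station.
2. engineer 3 crosses ← the lower station.
3. engineer 1, engineer 2, and engineer 3 cross → the upper station.
4. reactor-core 3 crosses ← the lower station.
5. reactor-core 1, reactor-core 2, and reactor-core 3 cross → the upper station.

No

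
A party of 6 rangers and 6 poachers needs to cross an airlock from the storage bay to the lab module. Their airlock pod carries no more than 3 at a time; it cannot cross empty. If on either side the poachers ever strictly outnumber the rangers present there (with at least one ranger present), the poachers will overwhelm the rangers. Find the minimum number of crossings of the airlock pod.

impossible

Following every safe sequence of crossings from the start, the most of the 12 that can be at the lab module as the airlock pod arrives there on crossings 1, 3, 5 is 3, 5, 6 respectively; the best ever achieved is 6 of 12.
From crossing 7 on, no configuration arises that was not already reachable earlier: only 17 distinct safe configurations (who is on which side, and where the airlock pod is) can ever be reached, none of them has everyone across, and every continuation just revisits them. They are: 0 rangers + 0 poachers across (airlock pod back at the start); 0 rangers + 1 poacher across (airlock pod there); 0 rangers + 1 poacher across (airlock pod back at the start); 0 rangers + 2 poachers across (airlock pod there); 0 rangers + 2 poachers across (airlock pod back at the start); 0 rangers + 3 poachers across (airlock pod there); 0 rangers + 3 poachers across (airlock pod back at the start); 0 rangers + 4 poachers across (airlock pod there); 0 rangers + 4 poachers across (airlock pod back at the start); 0 rangers + 5 poachers across (airlock pod there); 0 rangers + 5 poachers across (airlock pod back at the start); 0 rangers + 6 poachers across (airlock pod there); 1 ranger + 1 poacher across (airlock pod there); 1 ranger + 1 poacher across (airlock pod back at the start); 2 rangers + 2 poachers across (airlock pod there); 2 rangers + 2 poachers across (airlock pod back at the start); 3 rangers + 3 poachers across (airlock pod there). So no valid plan exists.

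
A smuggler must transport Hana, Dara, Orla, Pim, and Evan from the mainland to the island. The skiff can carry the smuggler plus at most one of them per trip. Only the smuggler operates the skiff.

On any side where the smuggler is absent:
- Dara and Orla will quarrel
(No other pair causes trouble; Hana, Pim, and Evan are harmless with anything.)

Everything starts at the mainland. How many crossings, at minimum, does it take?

Counting alone: the smuggler can take at most 1 across per trip to the island, so moving all 5 needs at least 5 loaded trips out, with a return between consecutive ones — at least 9 crossings.
The plan below uses exactly 9 crossings, so it is optimal:
1. Smuggler goes to the island with Dara.  [the mainland: Evan, Hana, Orla, Pim | the island: Dara]
2. Smuggler goes back to the mainland alone.  [the mainland: Evan, Hana, Orla, Pim | the island: Dara]
3. Smuggler goes to the island with Hana.  [the mainland: Evan, Orla, Pim | the island: Dara, Hana]
4. Smuggler goes back to the mainland alone.  [the mainland: Evan, Orla, Pim | the island: Dara, Hana]
5. Smuggler goes to the island with Pim.  [the mainland: Evan, Orla | the island: Dara, Hana, Pim]
6. Smuggler goes back to the mainland alone.  [the mainland: Evan, Orla | the island: Dara, Hana, Pim]
7. Smuggler goes to the island with Evan.  [the mainland: Orla | the island: Dara, Evan, Hana, Pim]
8. Smuggler goes back to the mainland alone.  [the mainland: Orla | the island: Dara, Evan, Hana, Pim]
9. Smuggler goes to the island with Orla.  [the mainland: — | the island: Dara, Evan, Hana, Orla, Pim]

9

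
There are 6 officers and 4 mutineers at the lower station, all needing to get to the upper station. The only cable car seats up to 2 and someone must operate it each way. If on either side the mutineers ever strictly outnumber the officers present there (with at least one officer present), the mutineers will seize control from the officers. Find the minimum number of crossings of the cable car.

Counting alone: each trip to the upper station takes at most 2 across and each return brings at least 1 back, so after t trips out (and t−1 returns) at most 2t − (t−1) of the 10 are across; that first reaches 10 at t = 9, so at least 17 crossings are needed.
The plan below uses exactly 17 crossings, so it is optimal:
1. 2 mutineers → the upper station.  (the lower station: 6O 2M; the upper station: 0O 2M)
2. 1 mutineer ← the lower station.  (the lower station: 6O 3M; the upper station: 0O 1M)
3. 2 mutineers → the upper station.  (the lower station: 6O 1M; the upper station: 0O 3M)
4. 1 mutineer ← the lower station.  (the lower station: 6O 2M; the upper station: 0O 2M)
5. 2 officers → the upper station.  (the lower station: 4O 2M; the upper station: 2O 2M)
6. 1 mutineer ← the lower station.  (the lower station: 4O 3M; the upper station: 2O 1M)
7. 1 officer and 1 mutineer → the upper station.  (the lower station: 3O 2M; the upper station: 3O 2M)
8. 1 mutineer ← the lower station.  (the lower station: 3O 3M; the upper station: 3O 1M)
9. 2 mutineers → the upper station.  (the lower station: 3O 1M; the upper station: 3O 3M)
10. 1 mutineer ← the lower station.  (the lower station: 3O 2M; the upper station: 3O 2M)
11. 1 officer and 1 mutineer → the upper station.  (the lower station: 2O 1M; the upper station: 4O 3M)
12. 1 mutineer ← the lower station.  (the lower station: 2O 2M; the upper station: 4O 2M)
13. 2 mutineers → the upper station.  (the lower station: 2O 0M; the upper station: 4O 4M)
14. 1 mutineer ← the lower station.  (the lower station: 2O 1M; the upper station: 4O 3M)
15. 1 officer and 1 mutineer → the upper station.  (the lower station: 1O 0M; the upper station: 5O 4M)
16. 1 mutineer ← the lower station.  (the lower station: 1O 1M; the upper station: 5O 3M)
17. 1 officer and 1 mutineer → the upper station.  (the lower station: 0O 0M; the upper station: 6O 4M)

17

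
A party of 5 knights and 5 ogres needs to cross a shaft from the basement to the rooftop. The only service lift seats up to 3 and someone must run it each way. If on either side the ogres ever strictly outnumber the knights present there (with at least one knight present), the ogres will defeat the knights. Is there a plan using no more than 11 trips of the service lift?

Yes — this plan uses 11 crossings (≤ 11):
1. 2 ogres → the rooftop.  (the basement: 5K 3O; the rooftop: 0K 2O)
2. 1 ogre ← the basement.  (the basement: 5K 4O; the rooftop: 0K 1O)
3. 3 ogres → the rooftop.  (the basement: 5K 1O; the rooftop: 0K 4O)
4. 1 ogre ← the basement.  (the basement: 5K 2O; the rooftop: 0K 3O)
5. 3 knights → the rooftop.  (the basement: 2K 2O; the rooftop: 3K 3O)
6. 1 knight and 1 ogre ← the basement.  (the basement: 3K 3O; the rooftop: 2K 2O)
7. 3 knights → the rooftop.  (the basement: 0K 3O; the rooftop: 5K 2O)
8. 1 ogre ← the basement.  (the basement: 0K 4O; the rooftop: 5K 1O)
9. 2 ogres → the rooftop.  (the basement: 0K 2O; the rooftop: 5K 3O)
10. 1 ogre ← the basement.  (the basement: 0K 3O; the rooftop: 5K 2O)
11. 3 ogres → the rooftop.  (the basement: 0K 0O; the rooftop: 5K 5O)

Yes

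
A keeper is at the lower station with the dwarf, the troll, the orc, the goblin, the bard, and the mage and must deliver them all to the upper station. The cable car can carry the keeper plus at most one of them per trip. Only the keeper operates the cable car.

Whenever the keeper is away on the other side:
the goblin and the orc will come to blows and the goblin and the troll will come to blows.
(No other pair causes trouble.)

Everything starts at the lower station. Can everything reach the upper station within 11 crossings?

Counting alone: the keeper can take at most 1 across per trip to the upper station, so moving all 6 needs at least 6 loaded trips out, with a return between consecutive ones — at least 11 crossings.
The safety rule pushes this higher. Following every safe sequence of crossings, the most of the 6 that can be at the upper station as the cable car arrives there on crossing 11 is 5 — never all 6.
So the move cannot be finished within 11 crossings. (The shortest complete plan takes 13:)
1. Keeper goes to the upper station with the goblin.  [the lower station: the bard, the dwarf, the mage, the orc, the troll | the upper station: the goblin]
2. Keeper goes back to the lower station alone.  [the lower station: the bard, the dwarf, the mage, the orc, the troll | the upper station: the goblin]
3. Keeper goes to the upper station with the dwarf.  [the lower station: the bard, the mage, the orc, the troll | the upper station: the dwarf, the goblin]
4. Keeper goes back to the lower station alone.  [the lower station: the bard, the mage, the orc, the troll | the upper station: the dwarf, the goblin]
5. Keeper goes to the upper station with the troll.  [the lower station: the bard, the mage, the orc | the upper station: the dwarf, the goblin, the troll]
6. Keeper goes back to the lower station with the goblin.  [the lower station: the bard, the goblin, the mage, the orc | the upper station: the dwarf, the troll]
7. Keeper goes to the upper station with the orc.  [the lower station: the bard, the goblin, the mage | the upper station: the dwarf, the orc, the troll]
8. Keeper goes back to the lower station alone.  [the lower station: the bard, the goblin, the mage | the upper station: the dwarf, the orc, the troll]
9. Keeper goes to the upper station with the bard.  [the lower station: the goblin, the mage | the upper station: the bard, the dwarf, the orc, the troll]
10. Keeper goes back to the lower station alone.  [the lower station: the goblin, the mage | the upper station: the bard, the dwarf, the orc, the troll]
11. Keeper goes to the upper station with the mage.  [the lower station: the goblin | the upper station: the bard, the dwarf, the mage, the orc, the troll]
12. Keeper goes back to the lower station alone.  [the lower station: the goblin | the upper station: the bard, the dwarf, the mage, the orc, the troll]
13. Keeper goes to the upper station with the goblin.  [the lower station: — | the upper station: the bard, the dwarf, the goblin, the mage, the orc, the troll]

No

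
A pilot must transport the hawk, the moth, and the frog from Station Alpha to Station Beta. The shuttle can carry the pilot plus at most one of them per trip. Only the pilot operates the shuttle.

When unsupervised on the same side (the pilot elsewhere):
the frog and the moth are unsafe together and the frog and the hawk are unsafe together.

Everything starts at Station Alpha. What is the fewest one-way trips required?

7

Counting alone: the pilot can take at most 1 across per trip to Station Beta, so moving all 3 needs at least 3 loaded trips out, with a return between consecutive ones — at least 5 crossings.
The safety rule pushes this higher. Following every safe sequence of crossings, the most of the 3 that can be at Station Beta as the shuttle arrives there on crossing 5 is 2 — never all 3.
So no plan with fewer than 7 crossings exists, and this one achieves 7:
1. Pilot goes to Station Beta with the frog.
2. Pilot goes back to Station Alpha alone.
3. Pilot goes to Station Beta with the hawk.
4. Pilot goes back to Station Alpha with the frog.
5. Pilot goes to Station Beta with the moth.
6. Pilot goes back to Station Alpha alone.
7. Pilot goes to Station Beta with the frog.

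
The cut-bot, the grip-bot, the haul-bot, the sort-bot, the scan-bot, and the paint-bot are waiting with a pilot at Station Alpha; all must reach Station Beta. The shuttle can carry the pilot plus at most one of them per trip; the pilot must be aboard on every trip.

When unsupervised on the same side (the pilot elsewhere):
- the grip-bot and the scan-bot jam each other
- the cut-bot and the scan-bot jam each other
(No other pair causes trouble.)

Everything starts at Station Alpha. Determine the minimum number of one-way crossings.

13

Counting alone: the pilot can take at most 1 across per trip to Station Beta, so moving all 6 needs at least 6 loaded trips out, with a return between consecutive ones — at least 11 crossings.
The safety rule pushes this higher. Following every safe sequence of crossings, the most of the 6 that can be at Station Beta as the shuttle arrives there on crossing 11 is 5 — never all 6.
So no plan with fewer than 13 crossings exists, and this one achieves 13:
1. Pilot goes to Station Beta with the scan-bot.  [Station Alpha: the cut-bot, the grip-bot, the haul-bot, the paint-bot, the sort-bot | Station Beta: the scan-bot]
2. Pilot goes back to Station Alpha alone.  [Station Alpha: the cut-bot, the grip-bot, the haul-bot, the paint-bot, the sort-bot | Station Beta: the scan-bot]
3. Pilot goes to Station Beta with the cut-bot.  [Station Alpha: the grip-bot, the haul-bot, the paint-bot, the sort-bot | Station Beta: the cut-bot, the scan-bot]
4. Pilot goes back to Station Alpha with the scan-bot.  [Station Alpha: the grip-bot, the haul-bot, the paint-bot, the scan-bot, the sort-bot | Station Beta: the cut-bot]
5. Pilot goes to Station Beta with the grip-bot.  [Station Alpha: the haul-bot, the paint-bot, the scan-bot, the sort-bot | Station Beta: the cut-bot, the grip-bot]
6. Pilot goes back to Station Alpha alone.  [Station Alpha: the haul-bot, the paint-bot, the scan-bot, the sort-bot | Station Beta: the cut-bot, the grip-bot]
7. Pilot goes to Station Beta with the haul-bot.  [Station Alpha: the paint-bot, the scan-bot, the sort-bot | Station Beta: the cut-bot, the grip-bot, the haul-bot]
8. Pilot goes back to Station Alpha alone.  [Station Alpha: the paint-bot, the scan-bot, the sort-bot | Station Beta: the cut-bot, the grip-bot, the haul-bot]
9. Pilot goes to Station Beta with the sort-bot.  [Station Alpha: the paint-bot, the scan-bot | Station Beta: the cut-bot, the grip-bot, the haul-bot, the sort-bot]
10. Pilot goes back to Station Alpha alone.  [Station Alpha: the paint-bot, the scan-bot | Station Beta: the cut-bot, the grip-bot, the haul-bot, the sort-bot]
11. Pilot goes to Station Beta with the paint-bot.  [Station Alpha: the scan-bot | Station Beta: the cut-bot, the grip-bot, the haul-bot, the paint-bot, the sort-bot]
12. Pilot goes back to Station Alpha alone.  [Station Alpha: the scan-bot | Station Beta: the cut-bot, the grip-bot, the haul-bot, the paint-bot, the sort-bot]
13. Pilot goes to Station Beta with the scan-bot.  [Station Alpha: — | Station Beta: the cut-bot, the grip-bot, the haul-bot, the paint-bot, the scan-bot, the sort-bot]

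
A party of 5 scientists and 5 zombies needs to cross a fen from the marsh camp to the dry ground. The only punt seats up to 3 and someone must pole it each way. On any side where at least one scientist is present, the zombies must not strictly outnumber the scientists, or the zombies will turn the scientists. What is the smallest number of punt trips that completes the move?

11

Counting alone: each trip to the dry ground takes at most 3 across and each return brings at least 1 back, so after t trips out (and t−1 returns) at most 3t − (t−1) of the 10 are across; that first reaches 10 at t = 5, so at least 9 crossings are needed.
The safety rule pushes this higher. Following every safe sequence of crossings, the most of the 10 that can be at the dry ground as the punt arrives there on crossing 9 is 9 — never all 10.
So no plan with fewer than 11 crossings exists, and this one achieves 11:
1. 2 zombies → the dry ground.  (the marsh camp: 5S 3Z; the dry ground: 0S 2Z)
2. 1 zombie ← the marsh camp.  (the marsh camp: 5S 4Z; the dry ground: 0S 1Z)
3. 3 zombies → the dry ground.  (the marsh camp: 5S 1Z; the dry ground: 0S 4Z)
4. 1 zombie ← the marsh camp.  (the marsh camp: 5S 2Z; the dry ground: 0S 3Z)
5. 3 scientists → the dry ground.  (the marsh camp: 2S 2Z; the dry ground: 3S 3Z)
6. 1 scientist and 1 zombie ← the marsh camp.  (the marsh camp: 3S 3Z; the dry ground: 2S 2Z)
7. 3 scientists → the dry ground.  (the marsh camp: 0S 3Z; the dry ground: 5S 2Z)
8. 1 zombie ← the marsh camp.  (the marsh camp: 0S 4Z; the dry ground: 5S 1Z)
9. 2 zombies → the dry ground.  (the marsh camp: 0S 2Z; the dry ground: 5S 3Z)
10. 1 zombie ← the marsh camp.  (the marsh camp: 0S 3Z; the dry ground: 5S 2Z)
11. 3 zombies → the dry ground.  (the marsh camp: 0S 0Z; the dry ground: 5S 5Z)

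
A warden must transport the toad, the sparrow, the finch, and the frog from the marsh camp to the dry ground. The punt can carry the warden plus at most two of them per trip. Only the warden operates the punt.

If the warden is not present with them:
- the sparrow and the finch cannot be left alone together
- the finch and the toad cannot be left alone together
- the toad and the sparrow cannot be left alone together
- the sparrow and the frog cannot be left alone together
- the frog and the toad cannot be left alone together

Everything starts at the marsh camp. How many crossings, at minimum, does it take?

5

Counting alone: the warden can take at most 2 across per trip to the dry ground, so moving all 4 needs at least 2 loaded trips out, with a return between consecutive ones — at least 3 crossings.
The safety rule pushes this higher. Following every safe sequence of crossings, the most of the 4 that can be at the dry ground as the punt arrives there on crossing 3 is 3 — never all 4.
So no plan with fewer than 5 crossings exists, and this one achieves 5:
1. Warden goes to the dry ground with the sparrow and the toad.  [the marsh camp: the finch, the frog | the dry ground: the sparrow, the toad]
2. Warden goes back to the marsh camp with the toad.  [the marsh camp: the finch, the frog, the toad | the dry ground: the sparrow]
3. Warden goes to the dry ground with the finch and the frog.  [the marsh camp: the toad | the dry ground: the finch, the frog, the sparrow]
4. Warden goes back to the marsh camp with the sparrow.  [the marsh camp: the sparrow, the toad | the dry ground: the finch, the frog]
5. Warden goes to the dry ground with the sparrow and the toad.  [the marsh camp: — | the dry ground: the finch, the frog, the sparrow, the toad]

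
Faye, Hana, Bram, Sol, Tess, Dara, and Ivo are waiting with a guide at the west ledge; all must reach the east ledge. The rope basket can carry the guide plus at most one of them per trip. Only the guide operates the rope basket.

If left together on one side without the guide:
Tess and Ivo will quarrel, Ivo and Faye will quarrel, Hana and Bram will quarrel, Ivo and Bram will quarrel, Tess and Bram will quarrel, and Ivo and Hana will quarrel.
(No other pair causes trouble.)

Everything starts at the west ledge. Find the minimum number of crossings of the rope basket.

impossible

Whatever the first load, the items left behind include a forbidden pair without the guide. No opening move is safe, so no plan exists.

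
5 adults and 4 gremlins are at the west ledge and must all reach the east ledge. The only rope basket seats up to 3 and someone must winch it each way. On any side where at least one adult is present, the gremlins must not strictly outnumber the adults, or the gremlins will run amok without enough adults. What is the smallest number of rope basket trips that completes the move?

7

Counting alone: each trip to the east ledge takes at most 3 across and each return brings at least 1 back, so after t trips out (and t−1 returns) at most 3t − (t−1) of the 9 are across; that first reaches 9 at t = 4, so at least 7 crossings are needed.
The plan below uses exactly 7 crossings, so it is optimal:
1. 3 gremlins → the east ledge.  (the west ledge: 5A 1G; the east ledge: 0A 3G)
2. 1 gremlin ← the west ledge.  (the west ledge: 5A 2G; the east ledge: 0A 2G)
3. 3 adults → the east ledge.  (the west ledge: 2A 2G; the east ledge: 3A 2G)
4. 1 adult ← the west ledge.  (the west ledge: 3A 2G; the east ledge: 2A 2G)
5. 2 adults and 1 gremlin → the east ledge.  (the west ledge: 1A 1G; the east ledge: 4A 3G)
6. 1 adult ← the west ledge.  (the west ledge: 2A 1G; the east ledge: 3A 3G)
7. 2 adults and 1 gremlin → the east ledge.  (the west ledge: 0A 0G; the east ledge: 5A 4G)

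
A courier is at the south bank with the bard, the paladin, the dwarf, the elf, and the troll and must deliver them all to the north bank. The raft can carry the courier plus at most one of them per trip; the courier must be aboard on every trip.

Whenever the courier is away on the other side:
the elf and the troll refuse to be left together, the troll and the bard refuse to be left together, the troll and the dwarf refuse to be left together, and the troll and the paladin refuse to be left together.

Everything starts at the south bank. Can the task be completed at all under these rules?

No

Following every safe sequence of crossings from the start, the most of the 5 that can be at the north bank as the raft arrives there on crossings 1, 3 is 1, 2 respectively; the best ever achieved is 2 of 5.
From crossing 5 on, no configuration arises that was not already reachable earlier: only 11 distinct safe configurations (who is on which side, and where the raft is) can ever be reached, none of them has everyone across, and every continuation just revisits them. So no valid plan exists.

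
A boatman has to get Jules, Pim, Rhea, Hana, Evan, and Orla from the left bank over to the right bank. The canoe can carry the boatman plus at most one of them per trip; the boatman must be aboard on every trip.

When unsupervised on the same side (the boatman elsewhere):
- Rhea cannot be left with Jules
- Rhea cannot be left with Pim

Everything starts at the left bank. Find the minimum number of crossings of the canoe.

13

Counting alone: the boatman can take at most 1 across per trip to the right bank, so moving all 6 needs at least 6 loaded trips out, with a return between consecutive ones — at least 11 crossings.
The safety rule pushes this higher. Following every safe sequence of crossings, the most of the 6 that can be at the right bank as the canoe arrives there on crossing 11 is 5 — never all 6.
So no plan with fewer than 13 crossings exists, and this one achieves 13:
1. Boatman goes to the right bank with Rhea.  [the left bank: Evan, Hana, Jules, Orla, Pim | the right bank: Rhea]
2. Boatman goes back to the left bank alone.  [the left bank: Evan, Hana, Jules, Orla, Pim | the right bank: Rhea]
3. Boatman goes to the right bank with Jules.  [the left bank: Evan, Hana, Orla, Pim | the right bank: Jules, Rhea]
4. Boatman goes back to the left bank with Rhea.  [the left bank: Evan, Hana, Orla, Pim, Rhea | the right bank: Jules]
5. Boatman goes to the right bank with Pim.  [the left bank: Evan, Hana, Orla, Rhea | the right bank: Jules, Pim]
6. Boatman goes back to the left bank alone.  [the left bank: Evan, Hana, Orla, Rhea | the right bank: Jules, Pim]
7. Boatman goes to the right bank with Hana.  [the left bank: Evan, Orla, Rhea | the right bank: Hana, Jules, Pim]
8. Boatman goes back to the left bank alone.  [the left bank: Evan, Orla, Rhea | the right bank: Hana, Jules, Pim]
9. Boatman goes to the right bank with Evan.  [the left bank: Orla, Rhea | the right bank: Evan, Hana, Jules, Pim]
10. Boatman goes back to the left bank alone.  [the left bank: Orla, Rhea | the right bank: Evan, Hana, Jules, Pim]
11. Boatman goes to the right bank with Orla.  [the left bank: Rhea | the right bank: Evan, Hana, Jules, Orla, Pim]
12. Boatman goes back to the left bank alone.  [the left bank: Rhea | the right bank: Evan, Hana, Jules, Orla, Pim]
13. Boatman goes to the right bank with Rhea.  [the left bank: — | the right bank: Evan, Hana, Jules, Orla, Pim, Rhea]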